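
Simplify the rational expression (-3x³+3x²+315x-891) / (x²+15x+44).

(-3x²+36x-81)/(x+4)

By polynomial division,
  -3x³+3x²+315x-891 = (-3x+48)(x²+15x+44) + (-273x-3003)
  x²+15x+44 = (-(1/273)x-4/273)(-273x-3003) + (0)
Last nonzero remainder: -273x-3003. Dividing through by -273 gives the monic gcd x+11.
Cancel x+11 from numerator and denominator to get the reduced form.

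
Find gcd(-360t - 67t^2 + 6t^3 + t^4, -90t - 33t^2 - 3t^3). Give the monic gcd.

Apply the Euclidean algorithm:
  t^4 + 6t^3 - 67t^2 - 360t = (-(1/3)t + 5/3)(-3t^3 - 33t^2 - 90t) + (-42t^2 - 210t)
  -3t^3 - 33t^2 - 90t = ((1/14)t + 3/7)(-42t^2 - 210t) + (0)
Last nonzero remainder: -42t^2 - 210t. Dividing through by -42 gives the monic gcd t^2 + 5t.

5t + t^2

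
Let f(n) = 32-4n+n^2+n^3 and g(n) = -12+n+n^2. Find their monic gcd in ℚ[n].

Euclidean algorithm in ℚ[n]:
  n^3+n^2-4n+32 = (n)(n^2+n-12) + (8n+32)
  n^2+n-12 = ((1/8)n-3/8)(8n+32) + (0)
Last nonzero remainder: 8n+32. Dividing through by 8 gives the monic gcd n+4.

4+n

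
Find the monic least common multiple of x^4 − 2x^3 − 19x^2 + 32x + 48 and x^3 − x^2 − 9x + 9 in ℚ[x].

x^6 − 26x^4 + 169x^2 − 144

By polynomial division,
  x^4 − 2x^3 − 19x^2 + 32x + 48 = (x − 1)(x^3 − x^2 − 9x + 9) + (−11x^2 + 14x + 57)
  x^3 − x^2 − 9x + 9 = (−(1/11)x − 3/121)(−11x^2 + 14x + 57) + (−(420/121)x + 1260/121)
  −11x^2 + 14x + 57 = ((1331/420)x + 2299/420)(−(420/121)x + 1260/121) + (0)
Last nonzero remainder: −(420/121)x + 1260/121. Dividing through by −420/121 gives the monic gcd x − 3.
Then lcm(f, g) = f·g / gcd(f, g); expanding and making the result monic gives the answer.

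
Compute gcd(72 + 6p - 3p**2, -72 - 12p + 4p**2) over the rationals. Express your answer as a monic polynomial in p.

Apply the Euclidean algorithm:
  -3p**2 + 6p + 72 = (-3/4)(4p**2 - 12p - 72) + (-3p + 18)
  4p**2 - 12p - 72 = (-(4/3)p - 4)(-3p + 18) + (0)
Last nonzero remainder: -3p + 18. Dividing through by -3 gives the monic gcd p - 6.

-6 + p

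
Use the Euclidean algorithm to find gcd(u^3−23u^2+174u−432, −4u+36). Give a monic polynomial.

u−9

Euclidean algorithm in ℚ[u]:
  u^3−23u^2+174u−432 = (−(1/4)u^2+(7/2)u−12)(−4u+36) + (0)
Last nonzero remainder: −4u+36. Dividing through by −4 gives the monic gcd u−9.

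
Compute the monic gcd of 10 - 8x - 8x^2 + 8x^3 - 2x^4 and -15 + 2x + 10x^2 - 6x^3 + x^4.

5 + x - 3x^2 + x^3

Repeated division with remainder:
  -2x^4 + 8x^3 - 8x^2 - 8x + 10 = (-2)(x^4 - 6x^3 + 10x^2 + 2x - 15) + (-4x^3 + 12x^2 - 4x - 20)
  x^4 - 6x^3 + 10x^2 + 2x - 15 = (-(1/4)x + 3/4)(-4x^3 + 12x^2 - 4x - 20) + (0)
Last nonzero remainder: -4x^3 + 12x^2 - 4x - 20. Dividing through by -4 gives the monic gcd x^3 - 3x^2 + x + 5.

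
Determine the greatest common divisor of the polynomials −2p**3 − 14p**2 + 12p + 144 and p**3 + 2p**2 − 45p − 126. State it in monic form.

By polynomial division,
  −2p**3 − 14p**2 + 12p + 144 = (−2)(p**3 + 2p**2 − 45p − 126) + (−10p**2 − 78p − 108)
  p**3 + 2p**2 − 45p − 126 = (−(1/10)p + 29/50)(−10p**2 − 78p − 108) + (−(264/25)p − 1584/25)
  −10p**2 − 78p − 108 = ((125/132)p + 75/44)(−(264/25)p − 1584/25) + (0)
Last nonzero remainder: −(264/25)p − 1584/25. Dividing through by −264/25 gives the monic gcd p + 6.

p + 6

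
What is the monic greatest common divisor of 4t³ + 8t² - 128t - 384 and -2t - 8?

t + 4

Repeated division with remainder:
  4t³ + 8t² - 128t - 384 = (-2t² + 4t + 48)(-2t - 8) + (0)
Last nonzero remainder: -2t - 8. Dividing through by -2 gives the monic gcd t + 4.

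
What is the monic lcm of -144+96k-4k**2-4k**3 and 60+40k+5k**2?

72-12k-22k**2+3k**3+k**4

Repeated division with remainder:
  -4k**3-4k**2+96k-144 = (-(4/5)k+28/5)(5k**2+40k+60) + (-80k-480)
  5k**2+40k+60 = (-(1/16)k-1/8)(-80k-480) + (0)
Last nonzero remainder: -80k-480. Dividing through by -80 gives the monic gcd k+6.
Then lcm(f, g) = f·g / gcd(f, g); expanding and making the result monic gives the answer.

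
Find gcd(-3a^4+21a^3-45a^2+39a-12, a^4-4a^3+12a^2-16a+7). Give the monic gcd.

Repeated division with remainder:
  -3a^4+21a^3-45a^2+39a-12 = (-3)(a^4-4a^3+12a^2-16a+7) + (9a^3-9a^2-9a+9)
  a^4-4a^3+12a^2-16a+7 = ((1/9)a-1/3)(9a^3-9a^2-9a+9) + (10a^2-20a+10)
  9a^3-9a^2-9a+9 = ((9/10)a+9/10)(10a^2-20a+10) + (0)
Last nonzero remainder: 10a^2-20a+10. Dividing through by 10 gives the monic gcd a^2-2a+1.

a^2-2a+1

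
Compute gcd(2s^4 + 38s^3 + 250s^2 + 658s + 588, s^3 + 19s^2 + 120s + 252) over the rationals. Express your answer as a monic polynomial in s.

Repeated division with remainder:
  2s^4 + 38s^3 + 250s^2 + 658s + 588 = (2s)(s^3 + 19s^2 + 120s + 252) + (10s^2 + 154s + 588)
  s^3 + 19s^2 + 120s + 252 = ((1/10)s + 9/25)(10s^2 + 154s + 588) + ((144/25)s + 1008/25)
  10s^2 + 154s + 588 = ((125/72)s + 175/12)((144/25)s + 1008/25) + (0)
Last nonzero remainder: (144/25)s + 1008/25. Dividing through by 144/25 gives the monic gcd s + 7.

s + 7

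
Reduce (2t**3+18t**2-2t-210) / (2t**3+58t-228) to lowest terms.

Euclidean algorithm in ℚ[t]:
  2t**3+18t**2-2t-210 = (2t**3+58t-228) + (18t**2-60t+18)
  2t**3+58t-228 = ((1/9)t+10/27)(18t**2-60t+18) + ((704/9)t-704/3)
  18t**2-60t+18 = ((81/352)t-27/352)((704/9)t-704/3) + (0)
Last nonzero remainder: (704/9)t-704/3. Dividing through by 704/9 gives the monic gcd t-3.
Cancel t-3 from numerator and denominator to get the reduced form.

(t**2+12t+35)/(t**2+3t+38)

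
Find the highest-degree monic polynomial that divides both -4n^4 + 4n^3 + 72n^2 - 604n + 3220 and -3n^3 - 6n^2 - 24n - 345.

n^2 - 3n + 23

Repeated division with remainder:
  -4n^4 + 4n^3 + 72n^2 - 604n + 3220 = ((4/3)n - 4)(-3n^3 - 6n^2 - 24n - 345) + (80n^2 - 240n + 1840)
  -3n^3 - 6n^2 - 24n - 345 = (-(3/80)n - 3/16)(80n^2 - 240n + 1840) + (0)
Last nonzero remainder: 80n^2 - 240n + 1840. Dividing through by 80 gives the monic gcd n^2 - 3n + 23.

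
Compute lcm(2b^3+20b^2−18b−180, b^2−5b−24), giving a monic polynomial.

Repeated division with remainder:
  2b^3+20b^2−18b−180 = (2b+30)(b^2−5b−24) + (180b+540)
  b^2−5b−24 = ((1/180)b−2/45)(180b+540) + (0)
Last nonzero remainder: 180b+540. Dividing through by 180 gives the monic gcd b+3.
Then lcm(f, g) = f·g / gcd(f, g); expanding and making the result monic gives the answer.

b^4+2b^3−89b^2−18b+720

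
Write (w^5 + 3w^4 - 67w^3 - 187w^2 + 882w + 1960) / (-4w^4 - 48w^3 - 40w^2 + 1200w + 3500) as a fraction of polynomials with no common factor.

(-w^3 + 9w^2 - 6w - 56)/(4w^2 - 100)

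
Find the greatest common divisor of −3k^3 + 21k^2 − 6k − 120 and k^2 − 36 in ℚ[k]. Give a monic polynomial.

Repeated division with remainder:
  −3k^3 + 21k^2 − 6k − 120 = (−3k + 21)(k^2 − 36) + (−114k + 636)
  k^2 − 36 = (−(1/114)k − 53/1083)(−114k + 636) + (−1760/361)
  −114k + 636 = ((20577/880)k − 57399/440)(−1760/361) + (0)
The last nonzero remainder is the constant −1760/361, so the polynomials are coprime and gcd = 1.

1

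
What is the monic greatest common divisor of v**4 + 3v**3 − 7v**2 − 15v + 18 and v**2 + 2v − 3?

Euclidean algorithm in ℚ[v]:
  v**4 + 3v**3 − 7v**2 − 15v + 18 = (v**2 + v − 6)(v**2 + 2v − 3) + (0)
The last nonzero remainder v**2 + 2v − 3 is already monic.

v**2 + 2v − 3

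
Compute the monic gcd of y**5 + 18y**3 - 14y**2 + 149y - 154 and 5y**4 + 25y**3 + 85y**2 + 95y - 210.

y**3 + 2y**2 + 11y - 14

By polynomial division,
  y**5 + 18y**3 - 14y**2 + 149y - 154 = ((1/5)y - 1)(5y**4 + 25y**3 + 85y**2 + 95y - 210) + (26y**3 + 52y**2 + 286y - 364)
  5y**4 + 25y**3 + 85y**2 + 95y - 210 = ((5/26)y + 15/26)(26y**3 + 52y**2 + 286y - 364) + (0)
Last nonzero remainder: 26y**3 + 52y**2 + 286y - 364. Dividing through by 26 gives the monic gcd y**3 + 2y**2 + 11y - 14.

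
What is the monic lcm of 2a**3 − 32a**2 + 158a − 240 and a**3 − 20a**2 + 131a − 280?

a**4 − 23a**3 + 191a**2 − 673a + 840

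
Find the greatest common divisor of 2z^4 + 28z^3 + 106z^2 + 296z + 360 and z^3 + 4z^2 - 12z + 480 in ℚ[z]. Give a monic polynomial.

z + 10

Apply the Euclidean algorithm:
  2z^4 + 28z^3 + 106z^2 + 296z + 360 = (2z + 20)(z^3 + 4z^2 - 12z + 480) + (50z^2 - 424z - 9240)
  z^3 + 4z^2 - 12z + 480 = ((1/50)z + 156/625)(50z^2 - 424z - 9240) + ((174144/625)z + 348288/125)
  50z^2 - 424z - 9240 = ((15625/87072)z - 48125/14512)((174144/625)z + 348288/125) + (0)
Last nonzero remainder: (174144/625)z + 348288/125. Dividing through by 174144/625 gives the monic gcd z + 10.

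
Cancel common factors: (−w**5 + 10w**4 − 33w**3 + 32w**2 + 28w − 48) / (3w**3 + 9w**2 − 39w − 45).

(−w**3 + 8w**2 − 20w + 16)/(3w + 15)

Apply the Euclidean algorithm:
  −w**5 + 10w**4 − 33w**3 + 32w**2 + 28w − 48 = (−(1/3)w**2 + (13/3)w − 85/3)(3w**3 + 9w**2 − 39w − 45) + (441w**2 − 882w − 1323)
  3w**3 + 9w**2 − 39w − 45 = ((1/147)w + 5/147)(441w**2 − 882w − 1323) + (0)
Last nonzero remainder: 441w**2 − 882w − 1323. Dividing through by 441 gives the monic gcd w**2 − 2w − 3.
Cancel w**2 − 2w − 3 from numerator and denominator to get the reduced form.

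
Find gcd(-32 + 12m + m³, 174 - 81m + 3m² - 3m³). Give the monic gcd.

-2 + m

Euclidean algorithm in ℚ[m]:
  m³ + 12m - 32 = (-1/3)(-3m³ + 3m² - 81m + 174) + (m² - 15m + 26)
  -3m³ + 3m² - 81m + 174 = (-3m - 42)(m² - 15m + 26) + (-633m + 1266)
  m² - 15m + 26 = (-(1/633)m + 13/633)(-633m + 1266) + (0)
Last nonzero remainder: -633m + 1266. Dividing through by -633 gives the monic gcd m - 2.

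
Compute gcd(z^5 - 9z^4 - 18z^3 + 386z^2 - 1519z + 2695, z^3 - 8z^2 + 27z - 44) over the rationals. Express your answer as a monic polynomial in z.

z^2 - 4z + 11

By polynomial division,
  z^5 - 9z^4 - 18z^3 + 386z^2 - 1519z + 2695 = (z^2 - z - 53)(z^3 - 8z^2 + 27z - 44) + (33z^2 - 132z + 363)
  z^3 - 8z^2 + 27z - 44 = ((1/33)z - 4/33)(33z^2 - 132z + 363) + (0)
Last nonzero remainder: 33z^2 - 132z + 363. Dividing through by 33 gives the monic gcd z^2 - 4z + 11.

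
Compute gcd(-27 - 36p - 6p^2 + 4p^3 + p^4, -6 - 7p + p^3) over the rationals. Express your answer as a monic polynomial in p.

-3 - 2p + p^2

Euclidean algorithm in ℚ[p]:
  p^4 + 4p^3 - 6p^2 - 36p - 27 = (p + 4)(p^3 - 7p - 6) + (p^2 - 2p - 3)
  p^3 - 7p - 6 = (p + 2)(p^2 - 2p - 3) + (0)
The last nonzero remainder p^2 - 2p - 3 is already monic.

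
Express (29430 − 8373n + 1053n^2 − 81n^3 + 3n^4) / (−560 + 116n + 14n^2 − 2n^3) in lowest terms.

By polynomial division,
  3n^4 − 81n^3 + 1053n^2 − 8373n + 29430 = (−(3/2)n + 30)(−2n^3 + 14n^2 + 116n − 560) + (807n^2 − 12693n + 46230)
  −2n^3 + 14n^2 + 116n − 560 = (−(2/807)n − 4696/217083)(807n^2 − 12693n + 46230) + (−(3184320/72361)n + 31843200/72361)
  807n^2 − 12693n + 46230 = (−(19465109/1061440)n + 111508301/1061440)(−(3184320/72361)n + 31843200/72361) + (0)
Last nonzero remainder: −(3184320/72361)n + 31843200/72361. Dividing through by −3184320/72361 gives the monic gcd n − 10.
Cancel n − 10 from numerator and denominator to get the reduced form.

(2943 − 543n + 51n^2 − 3n^3)/(−56 + 6n + 2n^2)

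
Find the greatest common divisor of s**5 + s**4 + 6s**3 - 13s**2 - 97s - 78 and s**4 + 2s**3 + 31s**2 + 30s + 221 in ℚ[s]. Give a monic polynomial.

Apply the Euclidean algorithm:
  s**5 + s**4 + 6s**3 - 13s**2 - 97s - 78 = (s - 1)(s**4 + 2s**3 + 31s**2 + 30s + 221) + (-23s**3 - 12s**2 - 288s + 143)
  s**4 + 2s**3 + 31s**2 + 30s + 221 = (-(1/23)s - 34/529)(-23s**3 - 12s**2 - 288s + 143) + ((9367/529)s**2 + (9367/529)s + 121771/529)
  -23s**3 - 12s**2 - 288s + 143 = (-(12167/9367)s + 5819/9367)((9367/529)s**2 + (9367/529)s + 121771/529) + (0)
Last nonzero remainder: (9367/529)s**2 + (9367/529)s + 121771/529. Dividing through by 9367/529 gives the monic gcd s**2 + s + 13.

s**2 + s + 13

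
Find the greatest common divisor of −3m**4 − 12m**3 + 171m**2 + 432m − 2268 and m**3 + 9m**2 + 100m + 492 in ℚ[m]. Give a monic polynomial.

m + 6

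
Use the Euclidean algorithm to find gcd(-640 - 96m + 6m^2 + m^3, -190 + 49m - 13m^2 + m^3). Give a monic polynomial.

-10 + m

Euclidean algorithm in ℚ[m]:
  m^3 + 6m^2 - 96m - 640 = (m^3 - 13m^2 + 49m - 190) + (19m^2 - 145m - 450)
  m^3 - 13m^2 + 49m - 190 = ((1/19)m - 102/361)(19m^2 - 145m - 450) + ((11449/361)m - 114490/361)
  19m^2 - 145m - 450 = ((6859/11449)m + 16245/11449)((11449/361)m - 114490/361) + (0)
Last nonzero remainder: (11449/361)m - 114490/361. Dividing through by 11449/361 gives the monic gcd m - 10.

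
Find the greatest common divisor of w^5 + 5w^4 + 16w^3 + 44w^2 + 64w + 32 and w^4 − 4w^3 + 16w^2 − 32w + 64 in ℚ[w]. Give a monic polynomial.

By polynomial division,
  w^5 + 5w^4 + 16w^3 + 44w^2 + 64w + 32 = (w + 9)(w^4 − 4w^3 + 16w^2 − 32w + 64) + (36w^3 − 68w^2 + 288w − 544)
  w^4 − 4w^3 + 16w^2 − 32w + 64 = ((1/36)w − 19/324)(36w^3 − 68w^2 + 288w − 544) + ((325/81)w^2 + 2600/81)
  36w^3 − 68w^2 + 288w − 544 = ((2916/325)w − 5508/325)((325/81)w^2 + 2600/81) + (0)
Last nonzero remainder: (325/81)w^2 + 2600/81. Dividing through by 325/81 gives the monic gcd w^2 + 8.

w^2 + 8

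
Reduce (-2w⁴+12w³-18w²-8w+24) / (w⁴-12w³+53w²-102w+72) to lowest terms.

(-2w²+2w+4)/(w²-7w+12)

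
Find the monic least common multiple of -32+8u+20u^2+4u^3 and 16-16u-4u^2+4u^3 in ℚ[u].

16-12u-8u^2+3u^3+u^4

Repeated division with remainder:
  4u^3+20u^2+8u-32 = (4u^3-4u^2-16u+16) + (24u^2+24u-48)
  4u^3-4u^2-16u+16 = ((1/6)u-1/3)(24u^2+24u-48) + (0)
Last nonzero remainder: 24u^2+24u-48. Dividing through by 24 gives the monic gcd u^2+u-2.
Then lcm(f, g) = f·g / gcd(f, g); expanding and making the result monic gives the answer.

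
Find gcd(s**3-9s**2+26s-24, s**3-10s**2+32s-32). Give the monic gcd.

Repeated division with remainder:
  s**3-9s**2+26s-24 = (s**3-10s**2+32s-32) + (s**2-6s+8)
  s**3-10s**2+32s-32 = (s-4)(s**2-6s+8) + (0)
The last nonzero remainder s**2-6s+8 is already monic.

s**2-6s+8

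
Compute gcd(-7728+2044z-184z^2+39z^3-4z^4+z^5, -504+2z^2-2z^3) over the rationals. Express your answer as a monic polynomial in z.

42-7z+z^2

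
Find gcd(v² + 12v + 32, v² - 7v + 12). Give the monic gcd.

1

By polynomial division,
  v² + 12v + 32 = (v² - 7v + 12) + (19v + 20)
  v² - 7v + 12 = ((1/19)v - 153/361)(19v + 20) + (7392/361)
  19v + 20 = ((6859/7392)v + 1805/1848)(7392/361) + (0)
The last nonzero remainder is the constant 7392/361, so the polynomials are coprime and gcd = 1.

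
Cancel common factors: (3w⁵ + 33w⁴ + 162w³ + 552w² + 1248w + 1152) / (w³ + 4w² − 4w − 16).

(3w³ + 15w² + 48w + 144)/(w − 2)

Repeated division with remainder:
  3w⁵ + 33w⁴ + 162w³ + 552w² + 1248w + 1152 = (3w² + 21w + 90)(w³ + 4w² − 4w − 16) + (324w² + 1944w + 2592)
  w³ + 4w² − 4w − 16 = ((1/324)w − 1/162)(324w² + 1944w + 2592) + (0)
Last nonzero remainder: 324w² + 1944w + 2592. Dividing through by 324 gives the monic gcd w² + 6w + 8.
Cancel w² + 6w + 8 from numerator and denominator to get the reduced form.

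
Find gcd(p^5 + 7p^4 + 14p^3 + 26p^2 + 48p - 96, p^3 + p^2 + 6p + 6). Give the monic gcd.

Euclidean algorithm in ℚ[p]:
  p^5 + 7p^4 + 14p^3 + 26p^2 + 48p - 96 = (p^2 + 6p + 2)(p^3 + p^2 + 6p + 6) + (-18p^2 - 108)
  p^3 + p^2 + 6p + 6 = (-(1/18)p - 1/18)(-18p^2 - 108) + (0)
Last nonzero remainder: -18p^2 - 108. Dividing through by -18 gives the monic gcd p^2 + 6.

p^2 + 6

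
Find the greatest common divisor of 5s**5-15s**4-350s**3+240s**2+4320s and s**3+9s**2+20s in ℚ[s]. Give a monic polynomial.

s**2+4s

Apply the Euclidean algorithm:
  5s**5-15s**4-350s**3+240s**2+4320s = (5s**2-60s+90)(s**3+9s**2+20s) + (630s**2+2520s)
  s**3+9s**2+20s = ((1/630)s+1/126)(630s**2+2520s) + (0)
Last nonzero remainder: 630s**2+2520s. Dividing through by 630 gives the monic gcd s**2+4s.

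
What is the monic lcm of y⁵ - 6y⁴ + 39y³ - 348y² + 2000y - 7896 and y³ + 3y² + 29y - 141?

y⁶ - 9y⁵ + 57y⁴ - 465y³ + 3044y² - 13896y + 23688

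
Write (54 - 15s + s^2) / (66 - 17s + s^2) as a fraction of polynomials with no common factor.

By polynomial division,
  s^2 - 15s + 54 = (s^2 - 17s + 66) + (2s - 12)
  s^2 - 17s + 66 = ((1/2)s - 11/2)(2s - 12) + (0)
Last nonzero remainder: 2s - 12. Dividing through by 2 gives the monic gcd s - 6.
Cancel s - 6 from numerator and denominator to get the reduced form.

(-9 + s)/(-11 + s)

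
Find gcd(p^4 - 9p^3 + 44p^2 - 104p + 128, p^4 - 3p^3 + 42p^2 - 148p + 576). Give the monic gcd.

Apply the Euclidean algorithm:
  p^4 - 9p^3 + 44p^2 - 104p + 128 = (p^4 - 3p^3 + 42p^2 - 148p + 576) + (-6p^3 + 2p^2 + 44p - 448)
  p^4 - 3p^3 + 42p^2 - 148p + 576 = (-(1/6)p + 4/9)(-6p^3 + 2p^2 + 44p - 448) + ((436/9)p^2 - (2180/9)p + 6976/9)
  -6p^3 + 2p^2 + 44p - 448 = (-(27/218)p - 63/109)((436/9)p^2 - (2180/9)p + 6976/9) + (0)
Last nonzero remainder: (436/9)p^2 - (2180/9)p + 6976/9. Dividing through by 436/9 gives the monic gcd p^2 - 5p + 16.

p^2 - 5p + 16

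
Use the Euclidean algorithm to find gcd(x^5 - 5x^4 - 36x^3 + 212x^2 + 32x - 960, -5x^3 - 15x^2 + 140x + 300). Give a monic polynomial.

x^3 + 3x^2 - 28x - 60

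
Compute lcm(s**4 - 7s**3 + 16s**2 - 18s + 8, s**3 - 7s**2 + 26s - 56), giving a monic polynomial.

s**6 - 10s**5 + 51s**4 - 164s**3 + 286s**2 - 276s + 112

Euclidean algorithm in ℚ[s]:
  s**4 - 7s**3 + 16s**2 - 18s + 8 = (s)(s**3 - 7s**2 + 26s - 56) + (-10s**2 + 38s + 8)
  s**3 - 7s**2 + 26s - 56 = (-(1/10)s + 8/25)(-10s**2 + 38s + 8) + ((366/25)s - 1464/25)
  -10s**2 + 38s + 8 = (-(125/183)s - 25/183)((366/25)s - 1464/25) + (0)
Last nonzero remainder: (366/25)s - 1464/25. Dividing through by 366/25 gives the monic gcd s - 4.
Then lcm(f, g) = f·g / gcd(f, g); expanding and making the result monic gives the answer.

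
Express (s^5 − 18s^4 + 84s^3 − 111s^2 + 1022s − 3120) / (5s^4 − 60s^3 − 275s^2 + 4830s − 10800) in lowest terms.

(s^2 + 3s + 13)/(5s + 45)

Repeated division with remainder:
  s^5 − 18s^4 + 84s^3 − 111s^2 + 1022s − 3120 = ((1/5)s − 6/5)(5s^4 − 60s^3 − 275s^2 + 4830s − 10800) + (67s^3 − 1407s^2 + 8978s − 16080)
  5s^4 − 60s^3 − 275s^2 + 4830s − 10800 = ((5/67)s + 45/67)(67s^3 − 1407s^2 + 8978s − 16080) + (0)
Last nonzero remainder: 67s^3 − 1407s^2 + 8978s − 16080. Dividing through by 67 gives the monic gcd s^3 − 21s^2 + 134s − 240.
Cancel s^3 − 21s^2 + 134s − 240 from numerator and denominator to get the reduced form.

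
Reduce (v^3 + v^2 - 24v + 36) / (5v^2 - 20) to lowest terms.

(v^2 + 3v - 18)/(5v + 10)

Repeated division with remainder:
  v^3 + v^2 - 24v + 36 = ((1/5)v + 1/5)(5v^2 - 20) + (-20v + 40)
  5v^2 - 20 = (-(1/4)v - 1/2)(-20v + 40) + (0)
Last nonzero remainder: -20v + 40. Dividing through by -20 gives the monic gcd v - 2.
Cancel v - 2 from numerator and denominator to get the reduced form.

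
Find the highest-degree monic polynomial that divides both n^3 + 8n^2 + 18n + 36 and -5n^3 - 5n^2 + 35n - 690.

n + 6

By polynomial division,
  n^3 + 8n^2 + 18n + 36 = (-1/5)(-5n^3 - 5n^2 + 35n - 690) + (7n^2 + 25n - 102)
  -5n^3 - 5n^2 + 35n - 690 = (-(5/7)n + 90/49)(7n^2 + 25n - 102) + (-(4105/49)n - 24630/49)
  7n^2 + 25n - 102 = (-(343/4105)n + 833/4105)(-(4105/49)n - 24630/49) + (0)
Last nonzero remainder: -(4105/49)n - 24630/49. Dividing through by -4105/49 gives the monic gcd n + 6.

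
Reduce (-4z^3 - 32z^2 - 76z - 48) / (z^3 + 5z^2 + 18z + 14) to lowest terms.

Repeated division with remainder:
  -4z^3 - 32z^2 - 76z - 48 = (-4)(z^3 + 5z^2 + 18z + 14) + (-12z^2 - 4z + 8)
  z^3 + 5z^2 + 18z + 14 = (-(1/12)z - 7/18)(-12z^2 - 4z + 8) + ((154/9)z + 154/9)
  -12z^2 - 4z + 8 = (-(54/77)z + 36/77)((154/9)z + 154/9) + (0)
Last nonzero remainder: (154/9)z + 154/9. Dividing through by 154/9 gives the monic gcd z + 1.
Cancel z + 1 from numerator and denominator to get the reduced form.

(-4z^2 - 28z - 48)/(z^2 + 4z + 14)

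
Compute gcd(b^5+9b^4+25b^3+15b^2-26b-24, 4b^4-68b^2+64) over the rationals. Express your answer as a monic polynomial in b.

b^3+4b^2-b-4

Apply the Euclidean algorithm:
  b^5+9b^4+25b^3+15b^2-26b-24 = ((1/4)b+9/4)(4b^4-68b^2+64) + (42b^3+168b^2-42b-168)
  4b^4-68b^2+64 = ((2/21)b-8/21)(42b^3+168b^2-42b-168) + (0)
Last nonzero remainder: 42b^3+168b^2-42b-168. Dividing through by 42 gives the monic gcd b^3+4b^2-b-4.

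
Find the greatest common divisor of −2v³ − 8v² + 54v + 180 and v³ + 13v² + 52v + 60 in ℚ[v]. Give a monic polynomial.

v + 6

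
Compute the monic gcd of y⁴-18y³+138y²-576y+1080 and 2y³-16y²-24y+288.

y²-12y+36

Euclidean algorithm in ℚ[y]:
  y⁴-18y³+138y²-576y+1080 = ((1/2)y-5)(2y³-16y²-24y+288) + (70y²-840y+2520)
  2y³-16y²-24y+288 = ((1/35)y+4/35)(70y²-840y+2520) + (0)
Last nonzero remainder: 70y²-840y+2520. Dividing through by 70 gives the monic gcd y²-12y+36.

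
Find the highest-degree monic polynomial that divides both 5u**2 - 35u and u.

By polynomial division,
  5u**2 - 35u = (5u - 35)(u) + (0)
The last nonzero remainder u is already monic.

u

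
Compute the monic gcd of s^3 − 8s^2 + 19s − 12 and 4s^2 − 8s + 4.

s − 1

By polynomial division,
  s^3 − 8s^2 + 19s − 12 = ((1/4)s − 3/2)(4s^2 − 8s + 4) + (6s − 6)
  4s^2 − 8s + 4 = ((2/3)s − 2/3)(6s − 6) + (0)
Last nonzero remainder: 6s − 6. Dividing through by 6 gives the monic gcd s − 1.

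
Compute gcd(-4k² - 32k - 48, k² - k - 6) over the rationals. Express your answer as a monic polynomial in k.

Euclidean algorithm in ℚ[k]:
  -4k² - 32k - 48 = (-4)(k² - k - 6) + (-36k - 72)
  k² - k - 6 = (-(1/36)k + 1/12)(-36k - 72) + (0)
Last nonzero remainder: -36k - 72. Dividing through by -36 gives the monic gcd k + 2.

k + 2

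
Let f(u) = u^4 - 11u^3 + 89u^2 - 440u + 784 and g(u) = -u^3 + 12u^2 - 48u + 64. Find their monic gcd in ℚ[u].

Repeated division with remainder:
  u^4 - 11u^3 + 89u^2 - 440u + 784 = (-u - 1)(-u^3 + 12u^2 - 48u + 64) + (53u^2 - 424u + 848)
  -u^3 + 12u^2 - 48u + 64 = (-(1/53)u + 4/53)(53u^2 - 424u + 848) + (0)
Last nonzero remainder: 53u^2 - 424u + 848. Dividing through by 53 gives the monic gcd u^2 - 8u + 16.

u^2 - 8u + 16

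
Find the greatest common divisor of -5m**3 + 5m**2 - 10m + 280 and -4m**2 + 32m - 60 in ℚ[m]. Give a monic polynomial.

1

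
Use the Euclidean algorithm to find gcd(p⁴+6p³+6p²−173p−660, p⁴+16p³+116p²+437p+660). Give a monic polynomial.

p³+11p²+61p+132

Apply the Euclidean algorithm:
  p⁴+6p³+6p²−173p−660 = (p⁴+16p³+116p²+437p+660) + (−10p³−110p²−610p−1320)
  p⁴+16p³+116p²+437p+660 = (−(1/10)p−1/2)(−10p³−110p²−610p−1320) + (0)
Last nonzero remainder: −10p³−110p²−610p−1320. Dividing through by −10 gives the monic gcd p³+11p²+61p+132.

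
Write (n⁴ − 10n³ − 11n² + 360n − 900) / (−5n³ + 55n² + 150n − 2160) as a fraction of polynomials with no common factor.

(−n³ + 16n² − 85n + 150)/(5n² − 85n + 360)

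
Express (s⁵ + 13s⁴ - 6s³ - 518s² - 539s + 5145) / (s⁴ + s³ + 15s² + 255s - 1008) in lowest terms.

Apply the Euclidean algorithm:
  s⁵ + 13s⁴ - 6s³ - 518s² - 539s + 5145 = (s + 12)(s⁴ + s³ + 15s² + 255s - 1008) + (-33s³ - 953s² - 2591s + 17241)
  s⁴ + s³ + 15s² + 255s - 1008 = (-(1/33)s + 920/1089)(-33s³ - 953s² - 2591s + 17241) + ((807592/1089)s² + (3230368/1089)s - 5653144/363)
  -33s³ - 953s² - 2591s + 17241 = (-(35937/807592)s - 894069/807592)((807592/1089)s² + (3230368/1089)s - 5653144/363) + (0)
Last nonzero remainder: (807592/1089)s² + (3230368/1089)s - 5653144/363. Dividing through by 807592/1089 gives the monic gcd s² + 4s - 21.
Cancel s² + 4s - 21 from numerator and denominator to get the reduced form.

(s³ + 9s² - 21s - 245)/(s² - 3s + 48)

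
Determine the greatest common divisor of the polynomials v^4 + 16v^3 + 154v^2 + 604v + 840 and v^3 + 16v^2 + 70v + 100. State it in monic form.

v^2 + 6v + 10

Repeated division with remainder:
  v^4 + 16v^3 + 154v^2 + 604v + 840 = (v)(v^3 + 16v^2 + 70v + 100) + (84v^2 + 504v + 840)
  v^3 + 16v^2 + 70v + 100 = ((1/84)v + 5/42)(84v^2 + 504v + 840) + (0)
Last nonzero remainder: 84v^2 + 504v + 840. Dividing through by 84 gives the monic gcd v^2 + 6v + 10.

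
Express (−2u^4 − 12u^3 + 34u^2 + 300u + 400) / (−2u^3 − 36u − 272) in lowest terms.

(u^3 + 2u^2 − 25u − 50)/(u^2 − 4u + 34)

Repeated division with remainder:
  −2u^4 − 12u^3 + 34u^2 + 300u + 400 = (u + 6)(−2u^3 − 36u − 272) + (70u^2 + 788u + 2032)
  −2u^3 − 36u − 272 = (−(1/35)u + 394/1225)(70u^2 + 788u + 2032) + (−(283452/1225)u − 1133808/1225)
  70u^2 + 788u + 2032 = (−(42875/141726)u − 155575/70863)(−(283452/1225)u − 1133808/1225) + (0)
Last nonzero remainder: −(283452/1225)u − 1133808/1225. Dividing through by −283452/1225 gives the monic gcd u + 4.
Cancel u + 4 from numerator and denominator to get the reduced form.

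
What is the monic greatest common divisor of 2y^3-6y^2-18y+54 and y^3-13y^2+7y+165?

y+3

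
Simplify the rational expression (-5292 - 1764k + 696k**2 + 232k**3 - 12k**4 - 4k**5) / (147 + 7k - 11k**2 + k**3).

(252 + 36k - 28k**2 - 4k**3)/(-7 + k)

Euclidean algorithm in ℚ[k]:
  -4k**5 - 12k**4 + 232k**3 + 696k**2 - 1764k - 5292 = (-4k**2 - 56k - 356)(k**3 - 11k**2 + 7k + 147) + (-2240k**2 + 8960k + 47040)
  k**3 - 11k**2 + 7k + 147 = (-(1/2240)k + 1/320)(-2240k**2 + 8960k + 47040) + (0)
Last nonzero remainder: -2240k**2 + 8960k + 47040. Dividing through by -2240 gives the monic gcd k**2 - 4k - 21.
Cancel k**2 - 4k - 21 from numerator and denominator to get the reduced form.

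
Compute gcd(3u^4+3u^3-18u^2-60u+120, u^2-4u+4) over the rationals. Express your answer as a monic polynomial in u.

u^2-4u+4

Repeated division with remainder:
  3u^4+3u^3-18u^2-60u+120 = (3u^2+15u+30)(u^2-4u+4) + (0)
The last nonzero remainder u^2-4u+4 is already monic.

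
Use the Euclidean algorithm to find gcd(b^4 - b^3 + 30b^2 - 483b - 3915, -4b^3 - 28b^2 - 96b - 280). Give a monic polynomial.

b + 5

Euclidean algorithm in ℚ[b]:
  b^4 - b^3 + 30b^2 - 483b - 3915 = (-(1/4)b + 2)(-4b^3 - 28b^2 - 96b - 280) + (62b^2 - 361b - 3355)
  -4b^3 - 28b^2 - 96b - 280 = (-(2/31)b - 795/961)(62b^2 - 361b - 3355) + (-(587261/961)b - 2936305/961)
  62b^2 - 361b - 3355 = (-(59582/587261)b + 644831/587261)(-(587261/961)b - 2936305/961) + (0)
Last nonzero remainder: -(587261/961)b - 2936305/961. Dividing through by -587261/961 gives the monic gcd b + 5.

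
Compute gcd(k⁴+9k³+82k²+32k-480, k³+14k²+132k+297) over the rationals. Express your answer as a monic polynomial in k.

Apply the Euclidean algorithm:
  k⁴+9k³+82k²+32k-480 = (k-5)(k³+14k²+132k+297) + (20k²+395k+1005)
  k³+14k²+132k+297 = ((1/20)k-23/80)(20k²+395k+1005) + ((3125/16)k+9375/16)
  20k²+395k+1005 = ((64/625)k+1072/625)((3125/16)k+9375/16) + (0)
Last nonzero remainder: (3125/16)k+9375/16. Dividing through by 3125/16 gives the monic gcd k+3.

k+3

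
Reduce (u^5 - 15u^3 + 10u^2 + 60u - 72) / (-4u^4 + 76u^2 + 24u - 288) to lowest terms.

(-u^2 + 4u - 4)/(4u - 16)

By polynomial division,
  u^5 - 15u^3 + 10u^2 + 60u - 72 = (-(1/4)u)(-4u^4 + 76u^2 + 24u - 288) + (4u^3 + 16u^2 - 12u - 72)
  -4u^4 + 76u^2 + 24u - 288 = (-u + 4)(4u^3 + 16u^2 - 12u - 72) + (0)
Last nonzero remainder: 4u^3 + 16u^2 - 12u - 72. Dividing through by 4 gives the monic gcd u^3 + 4u^2 - 3u - 18.
Cancel u^3 + 4u^2 - 3u - 18 from numerator and denominator to get the reduced form.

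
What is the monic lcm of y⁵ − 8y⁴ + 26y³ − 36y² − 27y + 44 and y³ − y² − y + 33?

y⁶ − 5y⁵ + 2y⁴ + 42y³ − 135y² − 37y + 132

By polynomial division,
  y⁵ − 8y⁴ + 26y³ − 36y² − 27y + 44 = (y² − 7y + 20)(y³ − y² − y + 33) + (−56y² + 224y − 616)
  y³ − y² − y + 33 = (−(1/56)y − 3/56)(−56y² + 224y − 616) + (0)
Last nonzero remainder: −56y² + 224y − 616. Dividing through by −56 gives the monic gcd y² − 4y + 11.
Then lcm(f, g) = f·g / gcd(f, g); expanding and making the result monic gives the answer.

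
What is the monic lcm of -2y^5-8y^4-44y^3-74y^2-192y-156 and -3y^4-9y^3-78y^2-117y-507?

Euclidean algorithm in ℚ[y]:
  -2y^5-8y^4-44y^3-74y^2-192y-156 = ((2/3)y+2/3)(-3y^4-9y^3-78y^2-117y-507) + (14y^3+56y^2+224y+182)
  -3y^4-9y^3-78y^2-117y-507 = (-(3/14)y+3/14)(14y^3+56y^2+224y+182) + (-42y^2-126y-546)
  14y^3+56y^2+224y+182 = (-(1/3)y-1/3)(-42y^2-126y-546) + (0)
Last nonzero remainder: -42y^2-126y-546. Dividing through by -42 gives the monic gcd y^2+3y+13.
Then lcm(f, g) = f·g / gcd(f, g); expanding and making the result monic gives the answer.

y^7+4y^6+35y^5+89y^4+382y^3+559y^2+1248y+1014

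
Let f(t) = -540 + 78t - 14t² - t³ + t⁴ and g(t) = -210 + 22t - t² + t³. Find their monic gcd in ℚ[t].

-5 + t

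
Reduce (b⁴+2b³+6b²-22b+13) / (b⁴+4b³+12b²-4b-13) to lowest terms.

(b-1)/(b+1)

By polynomial division,
  b⁴+2b³+6b²-22b+13 = (b⁴+4b³+12b²-4b-13) + (-2b³-6b²-18b+26)
  b⁴+4b³+12b²-4b-13 = (-(1/2)b-1/2)(-2b³-6b²-18b+26) + (0)
Last nonzero remainder: -2b³-6b²-18b+26. Dividing through by -2 gives the monic gcd b³+3b²+9b-13.
Cancel b³+3b²+9b-13 from numerator and denominator to get the reduced form.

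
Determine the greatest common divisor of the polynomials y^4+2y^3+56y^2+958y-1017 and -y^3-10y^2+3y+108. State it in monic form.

By polynomial division,
  y^4+2y^3+56y^2+958y-1017 = (-y+8)(-y^3-10y^2+3y+108) + (139y^2+1042y-1881)
  -y^3-10y^2+3y+108 = (-(1/139)y-348/19321)(139y^2+1042y-1881) + ((159120/19321)y+1432080/19321)
  139y^2+1042y-1881 = ((2685619/159120)y-4038089/159120)((159120/19321)y+1432080/19321) + (0)
Last nonzero remainder: (159120/19321)y+1432080/19321. Dividing through by 159120/19321 gives the monic gcd y+9.

y+9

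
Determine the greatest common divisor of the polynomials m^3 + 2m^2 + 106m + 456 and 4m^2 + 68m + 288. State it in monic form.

Apply the Euclidean algorithm:
  m^3 + 2m^2 + 106m + 456 = ((1/4)m - 15/4)(4m^2 + 68m + 288) + (289m + 1536)
  4m^2 + 68m + 288 = ((4/289)m + 13508/83521)(289m + 1536) + (3305760/83521)
  289m + 1536 = ((24137569/3305760)m + 1336336/34435)(3305760/83521) + (0)
The last nonzero remainder is the constant 3305760/83521, so the polynomials are coprime and gcd = 1.

1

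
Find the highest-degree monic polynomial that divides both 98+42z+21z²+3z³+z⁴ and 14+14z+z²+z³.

Euclidean algorithm in ℚ[z]:
  z⁴+3z³+21z²+42z+98 = (z+2)(z³+z²+14z+14) + (5z²+70)
  z³+z²+14z+14 = ((1/5)z+1/5)(5z²+70) + (0)
Last nonzero remainder: 5z²+70. Dividing through by 5 gives the monic gcd z²+14.

14+z²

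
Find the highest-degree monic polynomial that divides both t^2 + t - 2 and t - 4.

1

Euclidean algorithm in ℚ[t]:
  t^2 + t - 2 = (t + 5)(t - 4) + (18)
  t - 4 = ((1/18)t - 2/9)(18) + (0)
The last nonzero remainder is the constant 18, so the polynomials are coprime and gcd = 1.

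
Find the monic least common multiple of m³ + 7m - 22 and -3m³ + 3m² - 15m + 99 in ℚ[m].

m⁴ - 3m³ + 7m² - 43m + 66

By polynomial division,
  m³ + 7m - 22 = (-1/3)(-3m³ + 3m² - 15m + 99) + (m² + 2m + 11)
  -3m³ + 3m² - 15m + 99 = (-3m + 9)(m² + 2m + 11) + (0)
The last nonzero remainder m² + 2m + 11 is already monic.
Then lcm(f, g) = f·g / gcd(f, g); expanding and making the result monic gives the answer.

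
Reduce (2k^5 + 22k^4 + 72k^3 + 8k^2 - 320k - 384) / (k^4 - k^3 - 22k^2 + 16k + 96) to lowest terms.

Euclidean algorithm in ℚ[k]:
  2k^5 + 22k^4 + 72k^3 + 8k^2 - 320k - 384 = (2k + 24)(k^4 - k^3 - 22k^2 + 16k + 96) + (140k^3 + 504k^2 - 896k - 2688)
  k^4 - k^3 - 22k^2 + 16k + 96 = ((1/140)k - 23/700)(140k^3 + 504k^2 - 896k - 2688) + ((24/25)k^2 + (144/25)k + 192/25)
  140k^3 + 504k^2 - 896k - 2688 = ((875/6)k - 350)((24/25)k^2 + (144/25)k + 192/25) + (0)
Last nonzero remainder: (24/25)k^2 + (144/25)k + 192/25. Dividing through by 24/25 gives the monic gcd k^2 + 6k + 8.
Cancel k^2 + 6k + 8 from numerator and denominator to get the reduced form.

(2k^3 + 10k^2 - 4k - 48)/(k^2 - 7k + 12)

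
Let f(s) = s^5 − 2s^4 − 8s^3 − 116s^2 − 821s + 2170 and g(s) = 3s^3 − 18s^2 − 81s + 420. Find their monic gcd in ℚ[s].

s^2 − 2s − 35

Apply the Euclidean algorithm:
  s^5 − 2s^4 − 8s^3 − 116s^2 − 821s + 2170 = ((1/3)s^2 + (4/3)s + 43/3)(3s^3 − 18s^2 − 81s + 420) + (110s^2 − 220s − 3850)
  3s^3 − 18s^2 − 81s + 420 = ((3/110)s − 6/55)(110s^2 − 220s − 3850) + (0)
Last nonzero remainder: 110s^2 − 220s − 3850. Dividing through by 110 gives the monic gcd s^2 − 2s − 35.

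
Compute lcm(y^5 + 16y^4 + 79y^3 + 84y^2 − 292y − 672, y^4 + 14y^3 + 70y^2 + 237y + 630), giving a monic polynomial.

Euclidean algorithm in ℚ[y]:
  y^5 + 16y^4 + 79y^3 + 84y^2 − 292y − 672 = (y + 2)(y^4 + 14y^3 + 70y^2 + 237y + 630) + (−19y^3 − 293y^2 − 1396y − 1932)
  y^4 + 14y^3 + 70y^2 + 237y + 630 = (−(1/19)y + 27/361)(−19y^3 − 293y^2 − 1396y − 1932) + ((6657/361)y^2 + (86541/361)y + 279594/361)
  −19y^3 − 293y^2 − 1396y − 1932 = (−(6859/6657)y − 16606/6657)((6657/361)y^2 + (86541/361)y + 279594/361) + (0)
Last nonzero remainder: (6657/361)y^2 + (86541/361)y + 279594/361. Dividing through by 6657/361 gives the monic gcd y^2 + 13y + 42.
Then lcm(f, g) = f·g / gcd(f, g); expanding and making the result monic gives the answer.

y^7 + 17y^6 + 110y^5 + 403y^4 + 977y^3 + 296y^2 − 5052y − 10080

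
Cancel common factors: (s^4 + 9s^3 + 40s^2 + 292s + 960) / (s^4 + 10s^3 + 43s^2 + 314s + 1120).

Euclidean algorithm in ℚ[s]:
  s^4 + 9s^3 + 40s^2 + 292s + 960 = (s^4 + 10s^3 + 43s^2 + 314s + 1120) + (-s^3 - 3s^2 - 22s - 160)
  s^4 + 10s^3 + 43s^2 + 314s + 1120 = (-s - 7)(-s^3 - 3s^2 - 22s - 160) + (0)
Last nonzero remainder: -s^3 - 3s^2 - 22s - 160. Dividing through by -1 gives the monic gcd s^3 + 3s^2 + 22s + 160.
Cancel s^3 + 3s^2 + 22s + 160 from numerator and denominator to get the reduced form.

(s + 6)/(s + 7)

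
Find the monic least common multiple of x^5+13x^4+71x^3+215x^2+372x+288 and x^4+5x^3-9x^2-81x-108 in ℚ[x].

Euclidean algorithm in ℚ[x]:
  x^5+13x^4+71x^3+215x^2+372x+288 = (x+8)(x^4+5x^3-9x^2-81x-108) + (40x^3+368x^2+1128x+1152)
  x^4+5x^3-9x^2-81x-108 = ((1/40)x-21/200)(40x^3+368x^2+1128x+1152) + ((36/25)x^2+(216/25)x+324/25)
  40x^3+368x^2+1128x+1152 = ((250/9)x+800/9)((36/25)x^2+(216/25)x+324/25) + (0)
Last nonzero remainder: (36/25)x^2+(216/25)x+324/25. Dividing through by 36/25 gives the monic gcd x^2+6x+9.
Then lcm(f, g) = f·g / gcd(f, g); expanding and making the result monic gives the answer.

x^7+12x^6+46x^5-12x^4-695x^3-2664x^2-4752x-3456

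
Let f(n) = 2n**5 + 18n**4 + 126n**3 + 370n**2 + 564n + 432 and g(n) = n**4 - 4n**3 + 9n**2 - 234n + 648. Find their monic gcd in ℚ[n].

By polynomial division,
  2n**5 + 18n**4 + 126n**3 + 370n**2 + 564n + 432 = (2n + 26)(n**4 - 4n**3 + 9n**2 - 234n + 648) + (212n**3 + 604n**2 + 5352n - 16416)
  n**4 - 4n**3 + 9n**2 - 234n + 648 = ((1/212)n - 363/11236)(212n**3 + 604n**2 + 5352n - 16416) + ((9180/2809)n**2 + (45900/2809)n + 330480/2809)
  212n**3 + 604n**2 + 5352n - 16416 = ((148877/2295)n - 106742/765)((9180/2809)n**2 + (45900/2809)n + 330480/2809) + (0)
Last nonzero remainder: (9180/2809)n**2 + (45900/2809)n + 330480/2809. Dividing through by 9180/2809 gives the monic gcd n**2 + 5n + 36.

n**2 + 5n + 36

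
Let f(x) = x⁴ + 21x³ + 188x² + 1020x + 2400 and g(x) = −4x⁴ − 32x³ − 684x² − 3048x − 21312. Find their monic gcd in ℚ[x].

x² + 6x + 48

By polynomial division,
  x⁴ + 21x³ + 188x² + 1020x + 2400 = (−1/4)(−4x⁴ − 32x³ − 684x² − 3048x − 21312) + (13x³ + 17x² + 258x − 2928)
  −4x⁴ − 32x³ − 684x² − 3048x − 21312 = (−(4/13)x − 348/169)(13x³ + 17x² + 258x − 2928) + (−(96264/169)x² − (577584/169)x − 4620672/169)
  13x³ + 17x² + 258x − 2928 = (−(2197/96264)x + 10309/96264)(−(96264/169)x² − (577584/169)x − 4620672/169) + (0)
Last nonzero remainder: −(96264/169)x² − (577584/169)x − 4620672/169. Dividing through by −96264/169 gives the monic gcd x² + 6x + 48.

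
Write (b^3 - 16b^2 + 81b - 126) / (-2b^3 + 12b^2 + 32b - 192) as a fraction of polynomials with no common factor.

(-b^2 + 10b - 21)/(2b^2 - 32)

Repeated division with remainder:
  b^3 - 16b^2 + 81b - 126 = (-1/2)(-2b^3 + 12b^2 + 32b - 192) + (-10b^2 + 97b - 222)
  -2b^3 + 12b^2 + 32b - 192 = ((1/5)b + 37/50)(-10b^2 + 97b - 222) + ((231/50)b - 693/25)
  -10b^2 + 97b - 222 = (-(500/231)b + 1850/231)((231/50)b - 693/25) + (0)
Last nonzero remainder: (231/50)b - 693/25. Dividing through by 231/50 gives the monic gcd b - 6.
Cancel b - 6 from numerator and denominator to get the reduced form.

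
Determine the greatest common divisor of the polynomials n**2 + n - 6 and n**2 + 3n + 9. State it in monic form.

1

Euclidean algorithm in ℚ[n]:
  n**2 + n - 6 = (n**2 + 3n + 9) + (-2n - 15)
  n**2 + 3n + 9 = (-(1/2)n + 9/4)(-2n - 15) + (171/4)
  -2n - 15 = (-(8/171)n - 20/57)(171/4) + (0)
The last nonzero remainder is the constant 171/4, so the polynomials are coprime and gcd = 1.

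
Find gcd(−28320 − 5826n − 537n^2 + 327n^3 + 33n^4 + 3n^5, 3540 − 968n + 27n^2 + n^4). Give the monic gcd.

−590 + 63n + 6n^2 + n^3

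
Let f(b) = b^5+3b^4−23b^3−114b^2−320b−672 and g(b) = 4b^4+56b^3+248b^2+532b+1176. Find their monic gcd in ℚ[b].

b^2+b+7

By polynomial division,
  b^5+3b^4−23b^3−114b^2−320b−672 = ((1/4)b−11/4)(4b^4+56b^3+248b^2+532b+1176) + (69b^3+435b^2+849b+2562)
  4b^4+56b^3+248b^2+532b+1176 = ((4/69)b+236/529)(69b^3+435b^2+849b+2562) + ((2496/529)b^2+(2496/529)b+17472/529)
  69b^3+435b^2+849b+2562 = ((12167/832)b+32269/416)((2496/529)b^2+(2496/529)b+17472/529) + (0)
Last nonzero remainder: (2496/529)b^2+(2496/529)b+17472/529. Dividing through by 2496/529 gives the monic gcd b^2+b+7.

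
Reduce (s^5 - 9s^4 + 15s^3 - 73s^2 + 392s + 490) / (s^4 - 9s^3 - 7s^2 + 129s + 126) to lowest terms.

By polynomial division,
  s^5 - 9s^4 + 15s^3 - 73s^2 + 392s + 490 = (s)(s^4 - 9s^3 - 7s^2 + 129s + 126) + (22s^3 - 202s^2 + 266s + 490)
  s^4 - 9s^3 - 7s^2 + 129s + 126 = ((1/22)s + 1/121)(22s^3 - 202s^2 + 266s + 490) + (-(2108/121)s^2 + (12648/121)s + 14756/121)
  22s^3 - 202s^2 + 266s + 490 = (-(1331/1054)s + 4235/1054)(-(2108/121)s^2 + (12648/121)s + 14756/121) + (0)
Last nonzero remainder: -(2108/121)s^2 + (12648/121)s + 14756/121. Dividing through by -2108/121 gives the monic gcd s^2 - 6s - 7.
Cancel s^2 - 6s - 7 from numerator and denominator to get the reduced form.

(s^3 - 3s^2 + 4s - 70)/(s^2 - 3s - 18)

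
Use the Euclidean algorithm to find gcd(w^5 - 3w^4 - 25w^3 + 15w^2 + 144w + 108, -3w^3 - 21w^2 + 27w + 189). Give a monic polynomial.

w^2 - 9

By polynomial division,
  w^5 - 3w^4 - 25w^3 + 15w^2 + 144w + 108 = (-(1/3)w^2 + (10/3)w - 18)(-3w^3 - 21w^2 + 27w + 189) + (-390w^2 + 3510)
  -3w^3 - 21w^2 + 27w + 189 = ((1/130)w + 7/130)(-390w^2 + 3510) + (0)
Last nonzero remainder: -390w^2 + 3510. Dividing through by -390 gives the monic gcd w^2 - 9.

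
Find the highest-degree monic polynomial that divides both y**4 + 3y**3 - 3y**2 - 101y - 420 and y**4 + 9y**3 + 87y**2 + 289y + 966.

y**2 + 4y + 21

Apply the Euclidean algorithm:
  y**4 + 3y**3 - 3y**2 - 101y - 420 = (y**4 + 9y**3 + 87y**2 + 289y + 966) + (-6y**3 - 90y**2 - 390y - 1386)
  y**4 + 9y**3 + 87y**2 + 289y + 966 = (-(1/6)y + 1)(-6y**3 - 90y**2 - 390y - 1386) + (112y**2 + 448y + 2352)
  -6y**3 - 90y**2 - 390y - 1386 = (-(3/56)y - 33/56)(112y**2 + 448y + 2352) + (0)
Last nonzero remainder: 112y**2 + 448y + 2352. Dividing through by 112 gives the monic gcd y**2 + 4y + 21.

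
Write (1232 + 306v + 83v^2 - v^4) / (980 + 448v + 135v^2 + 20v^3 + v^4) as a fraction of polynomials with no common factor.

(88 + 3v - v^2)/(70 + 17v + v^2)

By polynomial division,
  -v^4 + 83v^2 + 306v + 1232 = (-1)(v^4 + 20v^3 + 135v^2 + 448v + 980) + (20v^3 + 218v^2 + 754v + 2212)
  v^4 + 20v^3 + 135v^2 + 448v + 980 = ((1/20)v + 91/200)(20v^3 + 218v^2 + 754v + 2212) + (-(189/100)v^2 - (567/100)v - 1323/50)
  20v^3 + 218v^2 + 754v + 2212 = (-(2000/189)v - 15800/189)(-(189/100)v^2 - (567/100)v - 1323/50) + (0)
Last nonzero remainder: -(189/100)v^2 - (567/100)v - 1323/50. Dividing through by -189/100 gives the monic gcd v^2 + 3v + 14.
Cancel v^2 + 3v + 14 from numerator and denominator to get the reduced form.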